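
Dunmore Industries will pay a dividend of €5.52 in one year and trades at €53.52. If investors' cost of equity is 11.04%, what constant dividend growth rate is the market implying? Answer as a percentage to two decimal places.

From P₀ = D₁/(r − g), the implied growth is g = r − D₁/P₀.
g = 0.1104 − 5.52/53.52 = 0.1104 − 0.10314 = 0.00726

0.73%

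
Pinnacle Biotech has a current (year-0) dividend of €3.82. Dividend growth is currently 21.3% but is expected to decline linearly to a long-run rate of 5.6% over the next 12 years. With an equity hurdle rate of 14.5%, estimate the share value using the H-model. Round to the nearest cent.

H-model: P₀ = D₀[(1+g_L) + H(g_S−g_L)]/(r−g_L), with H = 12/2 = 6.
P₀ = 3.82 × [(1+0.056) + 6×(0.213−0.056)] / (0.145−0.056)
   = 3.82 × 1.9980 / 0.089 = 85.7569

€85.76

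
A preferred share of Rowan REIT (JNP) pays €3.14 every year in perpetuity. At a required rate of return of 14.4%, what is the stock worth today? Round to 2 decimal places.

€21.81

Zero-growth DDM (perpetuity): P₀ = D/r = 3.14 / 0.144 = 21.8056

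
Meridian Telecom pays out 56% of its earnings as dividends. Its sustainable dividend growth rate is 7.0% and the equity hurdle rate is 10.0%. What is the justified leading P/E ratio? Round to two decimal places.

Justified leading P/E = b/(r−g) = 0.56/(0.1−0.07) = 18.6667

18.67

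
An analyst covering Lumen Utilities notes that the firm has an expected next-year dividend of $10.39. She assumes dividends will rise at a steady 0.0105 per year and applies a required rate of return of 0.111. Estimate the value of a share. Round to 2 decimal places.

Gordon growth model: P₀ = D₁/(r − g), with D₁ = 10.39 given directly.
P₀ = 10.3900 / (0.111 − 0.0105) = 10.3900 / 0.1005 = 103.3831

$103.38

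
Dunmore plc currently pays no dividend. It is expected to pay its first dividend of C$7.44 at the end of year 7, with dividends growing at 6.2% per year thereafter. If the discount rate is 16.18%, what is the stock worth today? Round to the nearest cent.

Deferred-dividend DDM. At t=6 the remaining stream is a growing perpetuity with first payment D_7 = 7.44.
V_6 = D_7/(r−g) = 7.44/(0.1618−0.062) = 74.5491
P₀ = V_6/(1+r)^6 = 74.5491/(1+0.1618)^6 = 30.3148

C$30.31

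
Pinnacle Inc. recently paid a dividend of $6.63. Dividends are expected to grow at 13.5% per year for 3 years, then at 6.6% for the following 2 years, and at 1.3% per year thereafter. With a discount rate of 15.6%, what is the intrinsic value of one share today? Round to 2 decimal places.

$68.10

Three-stage DDM. Project D₁…D_5; terminal Gordon value at t=5 with g = 0.013; discount at r = 0.156.
D_1 = 7.5251
D_2 = 8.5409
D_3 = 9.6940
D_4 = 10.3338
D_5 = 11.0158
TV_5 = 11.1590/(0.156−0.013) = 78.0349
P₀ = Σ Dₜ/(1+r)ᵗ + TV_5/(1+r)^5 = 68.0995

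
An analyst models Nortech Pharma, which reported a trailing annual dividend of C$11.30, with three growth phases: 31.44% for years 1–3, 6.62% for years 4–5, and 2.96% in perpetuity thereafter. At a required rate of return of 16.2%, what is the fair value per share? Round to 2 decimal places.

Three-stage DDM. Project D₁…D_5; terminal Gordon value at t=5 with g = 0.0296; discount at r = 0.162.
D_1 = 14.8527
D_2 = 19.5224
D_3 = 25.6603
D_4 = 27.3590
D_5 = 29.1701
TV_5 = 30.0336/(0.162−0.0296) = 226.8397
P₀ = Σ Dₜ/(1+r)ᵗ + TV_5/(1+r)^5 = 179.4458

C$179.45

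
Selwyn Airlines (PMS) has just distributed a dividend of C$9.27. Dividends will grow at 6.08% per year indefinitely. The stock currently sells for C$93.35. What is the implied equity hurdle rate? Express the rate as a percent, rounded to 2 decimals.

16.61%

Rearranging the constant-growth DDM: r = D₁/P₀ + g.
D₁ = 9.27 × (1 + 0.0608) = 9.8336.
r = 9.8336 / 93.35 + 0.0608 = 0.10534 + 0.0608 = 0.16614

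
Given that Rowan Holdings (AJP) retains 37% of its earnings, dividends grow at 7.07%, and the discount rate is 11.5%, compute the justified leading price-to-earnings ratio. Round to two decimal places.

14.22

Payout ratio b = 1 − 0.37 = 0.63.
Justified leading P/E = b/(r−g) = 0.63/(0.115−0.0707) = 14.2212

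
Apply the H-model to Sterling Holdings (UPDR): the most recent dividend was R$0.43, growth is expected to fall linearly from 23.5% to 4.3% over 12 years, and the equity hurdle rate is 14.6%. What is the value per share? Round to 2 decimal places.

H-model: P₀ = D₀[(1+g_L) + H(g_S−g_L)]/(r−g_L), with H = 12/2 = 6.
P₀ = 0.43 × [(1+0.043) + 6×(0.235−0.043)] / (0.146−0.043)
   = 0.43 × 2.1950 / 0.103 = 9.1636

R$9.16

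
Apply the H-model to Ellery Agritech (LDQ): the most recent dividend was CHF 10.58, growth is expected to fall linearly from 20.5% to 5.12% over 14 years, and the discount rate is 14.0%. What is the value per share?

CHF 253.51

H-model: P₀ = D₀[(1+g_L) + H(g_S−g_L)]/(r−g_L), with H = 14/2 = 7.
P₀ = 10.58 × [(1+0.0512) + 7×(0.205−0.0512)] / (0.14−0.0512)
   = 10.58 × 2.1278 / 0.0888 = 253.5149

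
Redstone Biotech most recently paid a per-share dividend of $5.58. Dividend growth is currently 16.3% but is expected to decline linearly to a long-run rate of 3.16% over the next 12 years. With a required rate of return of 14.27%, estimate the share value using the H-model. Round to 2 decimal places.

H-model: P₀ = D₀[(1+g_L) + H(g_S−g_L)]/(r−g_L), with H = 12/2 = 6.
P₀ = 5.58 × [(1+0.0316) + 6×(0.163−0.0316)] / (0.1427−0.0316)
   = 5.58 × 1.8200 / 0.1111 = 91.4095

$91.41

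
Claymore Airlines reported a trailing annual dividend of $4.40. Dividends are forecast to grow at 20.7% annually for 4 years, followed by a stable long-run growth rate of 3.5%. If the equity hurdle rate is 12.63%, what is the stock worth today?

Two-stage DDM. Project D₁…D_4 at 0.207, terminal growth 0.035, discount at r = 0.1263.
D_1 = 5.3108
D_2 = 6.4101
D_3 = 7.7370
D_4 = 9.3386
Terminal value at t=4: TV = D_5/(r−g) = 9.6655/(0.1263−0.035) = 105.8647
P₀ = 5.3108/(1+0.1263)^1 + 6.4101/(1+0.1263)^2 + 7.7370/(1+0.1263)^3 + 9.3386/(1+0.1263)^4 + 105.8647/(1+0.1263)^4 = 86.7729

$86.77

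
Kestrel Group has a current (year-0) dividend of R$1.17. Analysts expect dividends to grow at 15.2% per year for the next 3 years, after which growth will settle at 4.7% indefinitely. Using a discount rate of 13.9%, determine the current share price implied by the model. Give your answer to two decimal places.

Two-stage DDM. Project D₁…D_3 at 0.152, terminal growth 0.047, discount at r = 0.139.
D_1 = 1.3478
D_2 = 1.5527
D_3 = 1.7887
Terminal value at t=3: TV = D_4/(r−g) = 1.8728/(0.139−0.047) = 20.3565
P₀ = 1.3478/(1+0.139)^1 + 1.5527/(1+0.139)^2 + 1.7887/(1+0.139)^3 + 20.3565/(1+0.139)^3 = 17.3670

R$17.37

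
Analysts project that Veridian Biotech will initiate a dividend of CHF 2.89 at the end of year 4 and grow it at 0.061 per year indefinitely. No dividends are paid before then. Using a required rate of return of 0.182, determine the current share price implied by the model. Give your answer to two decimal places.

CHF 14.46

Deferred-dividend DDM. At t=3 the remaining stream is a growing perpetuity with first payment D_4 = 2.89.
V_3 = D_4/(r−g) = 2.89/(0.182−0.061) = 23.8843
P₀ = V_3/(1+r)^3 = 23.8843/(1+0.182)^3 = 14.4631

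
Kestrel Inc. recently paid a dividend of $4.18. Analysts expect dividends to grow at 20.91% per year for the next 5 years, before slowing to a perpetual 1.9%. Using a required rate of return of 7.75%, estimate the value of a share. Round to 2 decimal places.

$159.47

Two-stage DDM. Project D₁…D_5 at 0.2091, terminal growth 0.019, discount at r = 0.0775.
D_1 = 5.0540
D_2 = 6.1108
D_3 = 7.3886
D_4 = 8.9336
D_5 = 10.8016
Terminal value at t=5: TV = D_6/(r−g) = 11.0068/(0.0775−0.019) = 188.1506
P₀ = 5.0540/(1+0.0775)^1 + 6.1108/(1+0.0775)^2 + 7.3886/(1+0.0775)^3 + 8.9336/(1+0.0775)^4 + 10.8016/(1+0.0775)^5 + 188.1506/(1+0.0775)^5 = 159.4694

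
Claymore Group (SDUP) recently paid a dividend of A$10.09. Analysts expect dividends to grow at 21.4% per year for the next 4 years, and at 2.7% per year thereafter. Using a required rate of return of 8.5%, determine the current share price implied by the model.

Two-stage DDM. Project D₁…D_4 at 0.214, terminal growth 0.027, discount at r = 0.085.
D_1 = 12.2493
D_2 = 14.8706
D_3 = 18.0529
D_4 = 21.9162
Terminal value at t=4: TV = D_5/(r−g) = 22.5080/(0.085−0.027) = 388.0685
P₀ = 12.2493/(1+0.085)^1 + 14.8706/(1+0.085)^2 + 18.0529/(1+0.085)^3 + 21.9162/(1+0.085)^4 + 388.0685/(1+0.085)^4 = 333.8897

A$333.89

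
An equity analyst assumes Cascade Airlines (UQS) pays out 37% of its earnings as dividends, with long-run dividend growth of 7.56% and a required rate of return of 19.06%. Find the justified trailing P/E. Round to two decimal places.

Justified trailing P/E = b(1+g)/(r−g) = 0.37×(1+0.0756)/(0.1906−0.0756) = 3.4606

3.46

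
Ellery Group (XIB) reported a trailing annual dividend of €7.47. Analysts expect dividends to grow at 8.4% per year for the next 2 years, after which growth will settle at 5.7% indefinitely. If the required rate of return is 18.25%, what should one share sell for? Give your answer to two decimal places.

€65.99

Two-stage DDM. Project D₁…D_2 at 0.084, terminal growth 0.057, discount at r = 0.1825.
D_1 = 8.0975
D_2 = 8.7777
Terminal value at t=2: TV = D_3/(r−g) = 9.2780/(0.1825−0.057) = 73.9283
P₀ = 8.0975/(1+0.1825)^1 + 8.7777/(1+0.1825)^2 + 73.9283/(1+0.1825)^2 = 65.9950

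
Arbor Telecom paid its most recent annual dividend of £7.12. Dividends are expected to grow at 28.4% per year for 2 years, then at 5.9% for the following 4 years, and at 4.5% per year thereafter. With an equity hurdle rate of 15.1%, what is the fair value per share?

Three-stage DDM. Project D₁…D_6; terminal Gordon value at t=6 with g = 0.045; discount at r = 0.151.
D_1 = 9.1421
D_2 = 11.7384
D_3 = 12.4310
D_4 = 13.1644
D_5 = 13.9411
D_6 = 14.7637
TV_6 = 15.4280/(0.151−0.045) = 145.5474
P₀ = Σ Dₜ/(1+r)ᵗ + TV_6/(1+r)^6 = 108.3037

£108.30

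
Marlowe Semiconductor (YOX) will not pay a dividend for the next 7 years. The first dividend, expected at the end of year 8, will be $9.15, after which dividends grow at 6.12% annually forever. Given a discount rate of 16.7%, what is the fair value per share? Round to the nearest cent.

Deferred-dividend DDM. At t=7 the remaining stream is a growing perpetuity with first payment D_8 = 9.15.
V_7 = D_8/(r−g) = 9.15/(0.167−0.0612) = 86.4839
P₀ = V_7/(1+r)^7 = 86.4839/(1+0.167)^7 = 29.3386

$29.34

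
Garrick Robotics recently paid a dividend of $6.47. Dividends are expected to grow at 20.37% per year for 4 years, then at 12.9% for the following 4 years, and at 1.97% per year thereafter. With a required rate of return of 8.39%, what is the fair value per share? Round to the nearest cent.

$261.48

Three-stage DDM. Project D₁…D_8; terminal Gordon value at t=8 with g = 0.0197; discount at r = 0.0839.
D_1 = 7.7879
D_2 = 9.3743
D_3 = 11.2839
D_4 = 13.5824
D_5 = 15.3346
D_6 = 17.3127
D_7 = 19.5461
D_8 = 22.0675
TV_8 = 22.5022/(0.0839−0.0197) = 350.5020
P₀ = Σ Dₜ/(1+r)ᵗ + TV_8/(1+r)^8 = 261.4795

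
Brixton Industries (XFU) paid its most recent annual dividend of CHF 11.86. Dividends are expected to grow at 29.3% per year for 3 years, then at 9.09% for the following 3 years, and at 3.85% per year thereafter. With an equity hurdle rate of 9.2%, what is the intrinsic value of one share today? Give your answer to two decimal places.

CHF 490.33

Three-stage DDM. Project D₁…D_6; terminal Gordon value at t=6 with g = 0.0385; discount at r = 0.092.
D_1 = 15.3350
D_2 = 19.8281
D_3 = 25.6378
D_4 = 27.9682
D_5 = 30.5106
D_6 = 33.2840
TV_6 = 34.5654/(0.092−0.0385) = 646.0822
P₀ = Σ Dₜ/(1+r)ᵗ + TV_6/(1+r)^6 = 490.3296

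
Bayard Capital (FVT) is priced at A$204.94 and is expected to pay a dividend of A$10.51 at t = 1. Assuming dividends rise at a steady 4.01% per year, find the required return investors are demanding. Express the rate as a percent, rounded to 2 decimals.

Rearranging the constant-growth DDM: r = D₁/P₀ + g.
r = 10.5100 / 204.94 + 0.0401 = 0.05128 + 0.0401 = 0.09138

9.14%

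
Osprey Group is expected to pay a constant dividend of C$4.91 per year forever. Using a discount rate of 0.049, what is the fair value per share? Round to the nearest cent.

Zero-growth DDM (perpetuity): P₀ = D/r = 4.91 / 0.049 = 100.2041

C$100.20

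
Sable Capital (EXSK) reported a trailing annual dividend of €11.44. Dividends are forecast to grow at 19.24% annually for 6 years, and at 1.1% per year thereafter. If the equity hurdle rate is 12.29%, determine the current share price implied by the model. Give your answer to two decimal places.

Two-stage DDM. Project D₁…D_6 at 0.1924, terminal growth 0.011, discount at r = 0.1229.
D_1 = 13.6411
D_2 = 16.2656
D_3 = 19.3951
D_4 = 23.1267
D_5 = 27.5763
D_6 = 32.8820
Terminal value at t=6: TV = D_7/(r−g) = 33.2437/(0.1229−0.011) = 297.0838
P₀ = 13.6411/(1+0.1229)^1 + 16.2656/(1+0.1229)^2 + 19.3951/(1+0.1229)^3 + 23.1267/(1+0.1229)^4 + 27.5763/(1+0.1229)^5 + 32.8820/(1+0.1229)^6 + 297.0838/(1+0.1229)^6 = 233.3362

€233.34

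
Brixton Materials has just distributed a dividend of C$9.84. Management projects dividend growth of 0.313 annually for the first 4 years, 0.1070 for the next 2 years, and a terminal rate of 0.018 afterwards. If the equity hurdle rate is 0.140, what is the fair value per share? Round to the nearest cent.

C$226.12

Three-stage DDM. Project D₁…D_6; terminal Gordon value at t=6 with g = 0.018; discount at r = 0.14.
D_1 = 12.9199
D_2 = 16.9639
D_3 = 22.2735
D_4 = 29.2452
D_5 = 32.3744
D_6 = 35.8385
TV_6 = 36.4835/(0.14−0.018) = 299.0454
P₀ = Σ Dₜ/(1+r)ᵗ + TV_6/(1+r)^6 = 226.1187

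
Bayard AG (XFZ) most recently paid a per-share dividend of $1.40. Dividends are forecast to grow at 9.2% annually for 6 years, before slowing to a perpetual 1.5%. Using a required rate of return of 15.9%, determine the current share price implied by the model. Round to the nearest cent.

Two-stage DDM. Project D₁…D_6 at 0.092, terminal growth 0.015, discount at r = 0.159.
D_1 = 1.5288
D_2 = 1.6694
D_3 = 1.8230
D_4 = 1.9908
D_5 = 2.1739
D_6 = 2.3739
Terminal value at t=6: TV = D_7/(r−g) = 2.4095/(0.159−0.015) = 16.7328
P₀ = 1.5288/(1+0.159)^1 + 1.6694/(1+0.159)^2 + 1.8230/(1+0.159)^3 + 1.9908/(1+0.159)^4 + 2.1739/(1+0.159)^5 + 2.3739/(1+0.159)^6 + 16.7328/(1+0.159)^6 = 13.7585

$13.76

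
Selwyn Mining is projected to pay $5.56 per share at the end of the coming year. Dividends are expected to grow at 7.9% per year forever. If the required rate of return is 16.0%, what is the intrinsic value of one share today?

$68.64

Gordon growth model: P₀ = D₁/(r − g), with D₁ = 5.56 given directly.
P₀ = 5.5600 / (0.16 − 0.079) = 5.5600 / 0.081 = 68.6420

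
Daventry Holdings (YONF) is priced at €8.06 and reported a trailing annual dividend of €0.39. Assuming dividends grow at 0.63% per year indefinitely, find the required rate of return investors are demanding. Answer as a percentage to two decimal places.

5.50%

Rearranging the constant-growth DDM: r = D₁/P₀ + g.
D₁ = 0.39 × (1 + 0.0063) = 0.3925.
r = 0.3925 / 8.06 + 0.0063 = 0.04869 + 0.0063 = 0.05499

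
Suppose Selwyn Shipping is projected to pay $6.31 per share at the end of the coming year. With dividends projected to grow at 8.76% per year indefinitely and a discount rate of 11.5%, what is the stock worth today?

$230.29

Gordon growth model: P₀ = D₁/(r − g), with D₁ = 6.31 given directly.
P₀ = 6.3100 / (0.115 − 0.0876) = 6.3100 / 0.0274 = 230.2920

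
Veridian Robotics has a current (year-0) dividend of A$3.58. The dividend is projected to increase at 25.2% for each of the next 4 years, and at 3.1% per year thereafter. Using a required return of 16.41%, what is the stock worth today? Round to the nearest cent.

Two-stage DDM. Project D₁…D_4 at 0.252, terminal growth 0.031, discount at r = 0.1641.
D_1 = 4.4822
D_2 = 5.6117
D_3 = 7.0258
D_4 = 8.7963
Terminal value at t=4: TV = D_5/(r−g) = 9.0690/(0.1641−0.031) = 68.1367
P₀ = 4.4822/(1+0.1641)^1 + 5.6117/(1+0.1641)^2 + 7.0258/(1+0.1641)^3 + 8.7963/(1+0.1641)^4 + 68.1367/(1+0.1641)^4 = 54.3391

A$54.34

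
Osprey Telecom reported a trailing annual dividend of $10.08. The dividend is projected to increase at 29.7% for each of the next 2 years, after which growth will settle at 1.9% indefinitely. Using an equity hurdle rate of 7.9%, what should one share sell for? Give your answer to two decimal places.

Two-stage DDM. Project D₁…D_2 at 0.297, terminal growth 0.019, discount at r = 0.079.
D_1 = 13.0738
D_2 = 16.9567
Terminal value at t=2: TV = D_3/(r−g) = 17.2788/(0.079−0.019) = 287.9807
P₀ = 13.0738/(1+0.079)^1 + 16.9567/(1+0.079)^2 + 287.9807/(1+0.079)^2 = 274.0360

$274.04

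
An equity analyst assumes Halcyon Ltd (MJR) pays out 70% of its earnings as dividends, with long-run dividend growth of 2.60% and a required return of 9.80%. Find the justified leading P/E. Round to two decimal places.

9.72

Justified leading P/E = b/(r−g) = 0.70/(0.098−0.026) = 9.7222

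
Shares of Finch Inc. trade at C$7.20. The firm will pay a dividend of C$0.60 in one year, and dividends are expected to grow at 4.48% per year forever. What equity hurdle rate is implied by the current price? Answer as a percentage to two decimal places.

12.81%

Rearranging the constant-growth DDM: r = D₁/P₀ + g.
r = 0.6000 / 7.20 + 0.0448 = 0.08333 + 0.0448 = 0.12813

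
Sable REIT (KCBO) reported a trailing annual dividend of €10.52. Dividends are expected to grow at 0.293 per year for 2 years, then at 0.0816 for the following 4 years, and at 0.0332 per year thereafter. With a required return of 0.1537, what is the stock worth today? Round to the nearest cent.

Three-stage DDM. Project D₁…D_6; terminal Gordon value at t=6 with g = 0.0332; discount at r = 0.1537.
D_1 = 13.6024
D_2 = 17.5879
D_3 = 19.0230
D_4 = 20.5753
D_5 = 22.2542
D_6 = 24.0702
TV_6 = 24.8693/(0.1537−0.0332) = 206.3844
P₀ = Σ Dₜ/(1+r)ᵗ + TV_6/(1+r)^6 = 157.6238

€157.62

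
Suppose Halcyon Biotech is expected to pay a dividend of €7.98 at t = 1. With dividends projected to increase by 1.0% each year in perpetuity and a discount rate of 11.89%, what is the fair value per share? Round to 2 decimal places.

€73.28

Gordon growth model: P₀ = D₁/(r − g), with D₁ = 7.98 given directly.
P₀ = 7.9800 / (0.1189 − 0.01) = 7.9800 / 0.1089 = 73.2782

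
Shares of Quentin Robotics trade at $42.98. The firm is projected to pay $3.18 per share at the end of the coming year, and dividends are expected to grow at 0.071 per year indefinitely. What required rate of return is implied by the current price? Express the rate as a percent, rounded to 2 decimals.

14.50%

Rearranging the constant-growth DDM: r = D₁/P₀ + g.
r = 3.1800 / 42.98 + 0.071 = 0.07399 + 0.071 = 0.14499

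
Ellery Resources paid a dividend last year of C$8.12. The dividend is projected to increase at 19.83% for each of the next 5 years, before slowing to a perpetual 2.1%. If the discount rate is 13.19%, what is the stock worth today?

Two-stage DDM. Project D₁…D_5 at 0.1983, terminal growth 0.021, discount at r = 0.1319.
D_1 = 9.7302
D_2 = 11.6597
D_3 = 13.9718
D_4 = 16.7424
D_5 = 20.0624
Terminal value at t=5: TV = D_6/(r−g) = 20.4838/(0.1319−0.021) = 184.7047
P₀ = 9.7302/(1+0.1319)^1 + 11.6597/(1+0.1319)^2 + 13.9718/(1+0.1319)^3 + 16.7424/(1+0.1319)^4 + 20.0624/(1+0.1319)^5 + 184.7047/(1+0.1319)^5 = 147.7409

C$147.74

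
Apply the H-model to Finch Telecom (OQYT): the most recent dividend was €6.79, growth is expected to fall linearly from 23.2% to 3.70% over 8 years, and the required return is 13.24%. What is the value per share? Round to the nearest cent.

€129.32

H-model: P₀ = D₀[(1+g_L) + H(g_S−g_L)]/(r−g_L), with H = 8/2 = 4.
P₀ = 6.79 × [(1+0.037) + 4×(0.232−0.037)] / (0.1324−0.037)
   = 6.79 × 1.8170 / 0.0954 = 129.3232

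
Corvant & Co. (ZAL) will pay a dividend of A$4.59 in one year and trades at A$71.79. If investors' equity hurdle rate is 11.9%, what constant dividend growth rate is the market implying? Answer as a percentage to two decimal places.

From P₀ = D₁/(r − g), the implied growth is g = r − D₁/P₀.
g = 0.119 − 4.59/71.79 = 0.119 − 0.06394 = 0.05506

5.51%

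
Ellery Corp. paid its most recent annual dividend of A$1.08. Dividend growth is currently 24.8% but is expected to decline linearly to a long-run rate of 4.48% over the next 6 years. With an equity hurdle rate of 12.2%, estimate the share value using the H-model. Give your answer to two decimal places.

A$23.14

H-model: P₀ = D₀[(1+g_L) + H(g_S−g_L)]/(r−g_L), with H = 6/2 = 3.
P₀ = 1.08 × [(1+0.0448) + 3×(0.248−0.0448)] / (0.122−0.0448)
   = 1.08 × 1.6544 / 0.0772 = 23.1445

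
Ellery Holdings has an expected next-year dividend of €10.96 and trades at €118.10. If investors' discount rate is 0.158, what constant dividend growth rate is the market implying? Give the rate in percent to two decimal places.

From P₀ = D₁/(r − g), the implied growth is g = r − D₁/P₀.
g = 0.158 − 10.96/118.10 = 0.158 − 0.09280 = 0.06520

6.52%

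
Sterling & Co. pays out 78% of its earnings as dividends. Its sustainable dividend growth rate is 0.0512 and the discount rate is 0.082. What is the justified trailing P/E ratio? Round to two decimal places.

26.62

Justified trailing P/E = b(1+g)/(r−g) = 0.78×(1+0.0512)/(0.082−0.0512) = 26.6213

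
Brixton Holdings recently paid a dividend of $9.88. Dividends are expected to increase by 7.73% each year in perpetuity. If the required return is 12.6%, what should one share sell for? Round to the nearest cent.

$218.56

Gordon growth model: P₀ = D₁/(r − g). D₁ = 9.88 × (1 + 0.0773) = 10.6437.
P₀ = 10.6437 / (0.126 − 0.0773) = 10.6437 / 0.0487 = 218.5570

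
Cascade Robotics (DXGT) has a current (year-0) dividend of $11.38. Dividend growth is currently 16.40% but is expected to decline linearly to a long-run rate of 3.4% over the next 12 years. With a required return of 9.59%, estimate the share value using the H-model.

$333.49

H-model: P₀ = D₀[(1+g_L) + H(g_S−g_L)]/(r−g_L), with H = 12/2 = 6.
P₀ = 11.38 × [(1+0.034) + 6×(0.164−0.034)] / (0.0959−0.034)
   = 11.38 × 1.8140 / 0.0619 = 333.4947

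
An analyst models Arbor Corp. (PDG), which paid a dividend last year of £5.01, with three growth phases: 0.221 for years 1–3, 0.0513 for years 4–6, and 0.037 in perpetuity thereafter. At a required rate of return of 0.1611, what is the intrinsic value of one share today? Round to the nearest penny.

£67.15

Three-stage DDM. Project D₁…D_6; terminal Gordon value at t=6 with g = 0.037; discount at r = 0.1611.
D_1 = 6.1172
D_2 = 7.4691
D_3 = 9.1198
D_4 = 9.5876
D_5 = 10.0795
D_6 = 10.5966
TV_6 = 10.9886/(0.1611−0.037) = 88.5466
P₀ = Σ Dₜ/(1+r)ᵗ + TV_6/(1+r)^6 = 67.1480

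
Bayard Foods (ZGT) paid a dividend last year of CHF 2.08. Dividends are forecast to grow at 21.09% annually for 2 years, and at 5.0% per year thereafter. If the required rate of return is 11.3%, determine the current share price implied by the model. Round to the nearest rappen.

CHF 45.76

Two-stage DDM. Project D₁…D_2 at 0.2109, terminal growth 0.05, discount at r = 0.113.
D_1 = 2.5187
D_2 = 3.0499
Terminal value at t=2: TV = D_3/(r−g) = 3.2024/(0.113−0.05) = 50.8310
P₀ = 2.5187/(1+0.113)^1 + 3.0499/(1+0.113)^2 + 50.8310/(1+0.113)^2 = 45.7584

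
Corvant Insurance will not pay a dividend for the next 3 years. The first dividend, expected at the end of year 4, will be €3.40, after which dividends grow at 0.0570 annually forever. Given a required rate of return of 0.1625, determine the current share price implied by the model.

Deferred-dividend DDM. At t=3 the remaining stream is a growing perpetuity with first payment D_4 = 3.40.
V_3 = D_4/(r−g) = 3.40/(0.1625−0.057) = 32.2275
P₀ = V_3/(1+r)^3 = 32.2275/(1+0.1625)^3 = 20.5139

€20.51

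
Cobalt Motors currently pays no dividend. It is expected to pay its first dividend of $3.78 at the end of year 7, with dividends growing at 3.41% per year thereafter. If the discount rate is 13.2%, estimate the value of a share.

Deferred-dividend DDM. At t=6 the remaining stream is a growing perpetuity with first payment D_7 = 3.78.
V_6 = D_7/(r−g) = 3.78/(0.132−0.0341) = 38.6108
P₀ = V_6/(1+r)^6 = 38.6108/(1+0.132)^6 = 18.3498

$18.35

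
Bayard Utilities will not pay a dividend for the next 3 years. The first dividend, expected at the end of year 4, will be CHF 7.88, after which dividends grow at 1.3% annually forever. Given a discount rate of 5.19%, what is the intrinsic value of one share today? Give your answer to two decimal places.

Deferred-dividend DDM. At t=3 the remaining stream is a growing perpetuity with first payment D_4 = 7.88.
V_3 = D_4/(r−g) = 7.88/(0.0519−0.013) = 202.5707
P₀ = V_3/(1+r)^3 = 202.5707/(1+0.0519)^3 = 174.0417

CHF 174.04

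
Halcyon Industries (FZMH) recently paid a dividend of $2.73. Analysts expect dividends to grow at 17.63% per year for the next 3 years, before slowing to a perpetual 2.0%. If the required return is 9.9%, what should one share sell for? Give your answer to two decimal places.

$52.62

Two-stage DDM. Project D₁…D_3 at 0.1763, terminal growth 0.02, discount at r = 0.099.
D_1 = 3.2113
D_2 = 3.7775
D_3 = 4.4434
Terminal value at t=3: TV = D_4/(r−g) = 4.5323/(0.099−0.02) = 57.3707
P₀ = 3.2113/(1+0.099)^1 + 3.7775/(1+0.099)^2 + 4.4434/(1+0.099)^3 + 57.3707/(1+0.099)^3 = 52.6183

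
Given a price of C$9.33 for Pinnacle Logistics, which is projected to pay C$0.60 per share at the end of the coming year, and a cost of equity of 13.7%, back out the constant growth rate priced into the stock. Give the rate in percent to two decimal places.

From P₀ = D₁/(r − g), the implied growth is g = r − D₁/P₀.
g = 0.137 − 0.60/9.33 = 0.137 − 0.06431 = 0.07269

7.27%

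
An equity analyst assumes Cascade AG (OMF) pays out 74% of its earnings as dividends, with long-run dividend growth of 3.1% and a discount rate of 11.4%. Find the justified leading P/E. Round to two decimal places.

Justified leading P/E = b/(r−g) = 0.74/(0.114−0.031) = 8.9157

8.92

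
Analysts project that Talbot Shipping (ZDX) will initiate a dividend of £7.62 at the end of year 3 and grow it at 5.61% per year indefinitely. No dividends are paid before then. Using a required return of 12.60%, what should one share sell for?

£85.98

Deferred-dividend DDM. At t=2 the remaining stream is a growing perpetuity with first payment D_3 = 7.62.
V_2 = D_3/(r−g) = 7.62/(0.126−0.0561) = 109.0129
P₀ = V_2/(1+r)^2 = 109.0129/(1+0.126)^2 = 85.9807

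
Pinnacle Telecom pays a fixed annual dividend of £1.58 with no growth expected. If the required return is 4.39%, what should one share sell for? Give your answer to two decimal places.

Zero-growth DDM (perpetuity): P₀ = D/r = 1.58 / 0.0439 = 35.9909

£35.99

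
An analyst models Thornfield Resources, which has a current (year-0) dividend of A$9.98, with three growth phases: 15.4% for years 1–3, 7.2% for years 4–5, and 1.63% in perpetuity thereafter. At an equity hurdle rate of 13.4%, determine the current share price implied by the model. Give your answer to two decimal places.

A$131.51

Three-stage DDM. Project D₁…D_5; terminal Gordon value at t=5 with g = 0.0163; discount at r = 0.134.
D_1 = 11.5169
D_2 = 13.2905
D_3 = 15.3373
D_4 = 16.4415
D_5 = 17.6253
TV_5 = 17.9126/(0.134−0.0163) = 152.1889
P₀ = Σ Dₜ/(1+r)ᵗ + TV_5/(1+r)^5 = 131.5052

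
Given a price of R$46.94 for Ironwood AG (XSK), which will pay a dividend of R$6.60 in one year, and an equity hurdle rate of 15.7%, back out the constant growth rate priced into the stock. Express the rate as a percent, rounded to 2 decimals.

From P₀ = D₁/(r − g), the implied growth is g = r − D₁/P₀.
g = 0.157 − 6.60/46.94 = 0.157 − 0.14061 = 0.01639

1.64%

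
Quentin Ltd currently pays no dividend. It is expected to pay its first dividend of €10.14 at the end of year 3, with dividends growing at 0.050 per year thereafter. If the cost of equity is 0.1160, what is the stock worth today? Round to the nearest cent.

€123.36

Deferred-dividend DDM. At t=2 the remaining stream is a growing perpetuity with first payment D_3 = 10.14.
V_2 = D_3/(r−g) = 10.14/(0.116−0.05) = 153.6364
P₀ = V_2/(1+r)^2 = 153.6364/(1+0.116)^2 = 123.3575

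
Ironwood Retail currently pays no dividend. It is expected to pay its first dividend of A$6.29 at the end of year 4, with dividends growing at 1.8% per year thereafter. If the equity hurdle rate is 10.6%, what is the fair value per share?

Deferred-dividend DDM. At t=3 the remaining stream is a growing perpetuity with first payment D_4 = 6.29.
V_3 = D_4/(r−g) = 6.29/(0.106−0.018) = 71.4773
P₀ = V_3/(1+r)^3 = 71.4773/(1+0.106)^3 = 52.8327

A$52.83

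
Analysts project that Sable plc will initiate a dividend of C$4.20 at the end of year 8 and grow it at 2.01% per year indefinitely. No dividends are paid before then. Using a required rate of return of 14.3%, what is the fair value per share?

C$13.41

Deferred-dividend DDM. At t=7 the remaining stream is a growing perpetuity with first payment D_8 = 4.20.
V_7 = D_8/(r−g) = 4.20/(0.143−0.0201) = 34.1741
P₀ = V_7/(1+r)^7 = 34.1741/(1+0.143)^7 = 13.4083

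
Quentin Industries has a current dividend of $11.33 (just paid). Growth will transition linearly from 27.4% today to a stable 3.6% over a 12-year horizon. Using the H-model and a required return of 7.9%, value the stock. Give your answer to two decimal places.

H-model: P₀ = D₀[(1+g_L) + H(g_S−g_L)]/(r−g_L), with H = 12/2 = 6.
P₀ = 11.33 × [(1+0.036) + 6×(0.274−0.036)] / (0.079−0.036)
   = 11.33 × 2.4640 / 0.043 = 649.2353

$649.24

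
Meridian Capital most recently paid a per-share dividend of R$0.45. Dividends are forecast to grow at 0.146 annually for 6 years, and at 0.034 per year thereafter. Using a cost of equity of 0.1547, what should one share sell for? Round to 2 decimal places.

Two-stage DDM. Project D₁…D_6 at 0.146, terminal growth 0.034, discount at r = 0.1547.
D_1 = 0.5157
D_2 = 0.5910
D_3 = 0.6773
D_4 = 0.7762
D_5 = 0.8895
D_6 = 1.0193
Terminal value at t=6: TV = D_7/(r−g) = 1.0540/(0.1547−0.034) = 8.7324
P₀ = 0.5157/(1+0.1547)^1 + 0.5910/(1+0.1547)^2 + 0.6773/(1+0.1547)^3 + 0.7762/(1+0.1547)^4 + 0.8895/(1+0.1547)^5 + 1.0193/(1+0.1547)^6 + 8.7324/(1+0.1547)^6 = 6.3137

R$6.31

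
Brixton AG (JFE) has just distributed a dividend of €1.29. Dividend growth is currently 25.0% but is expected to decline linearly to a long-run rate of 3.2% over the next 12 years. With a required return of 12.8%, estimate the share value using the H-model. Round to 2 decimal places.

€31.44

H-model: P₀ = D₀[(1+g_L) + H(g_S−g_L)]/(r−g_L), with H = 12/2 = 6.
P₀ = 1.29 × [(1+0.032) + 6×(0.25−0.032)] / (0.128−0.032)
   = 1.29 × 2.3400 / 0.096 = 31.4437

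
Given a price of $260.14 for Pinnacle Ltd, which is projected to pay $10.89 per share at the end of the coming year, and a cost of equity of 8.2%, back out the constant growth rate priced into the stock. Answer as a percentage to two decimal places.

4.01%

From P₀ = D₁/(r − g), the implied growth is g = r − D₁/P₀.
g = 0.082 − 10.89/260.14 = 0.082 − 0.04186 = 0.04014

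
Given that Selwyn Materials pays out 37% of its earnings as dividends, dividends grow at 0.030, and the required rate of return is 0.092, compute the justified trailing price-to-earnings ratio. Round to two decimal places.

6.15

Justified trailing P/E = b(1+g)/(r−g) = 0.37×(1+0.03)/(0.092−0.03) = 6.1468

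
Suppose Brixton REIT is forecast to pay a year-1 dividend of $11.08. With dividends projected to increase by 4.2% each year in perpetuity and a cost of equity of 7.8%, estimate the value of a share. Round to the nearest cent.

$307.78

Gordon growth model: P₀ = D₁/(r − g), with D₁ = 11.08 given directly.
P₀ = 11.0800 / (0.078 − 0.042) = 11.0800 / 0.036 = 307.7778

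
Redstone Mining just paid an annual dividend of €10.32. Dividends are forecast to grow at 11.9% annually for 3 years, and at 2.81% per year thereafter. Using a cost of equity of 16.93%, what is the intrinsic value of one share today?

Two-stage DDM. Project D₁…D_3 at 0.119, terminal growth 0.0281, discount at r = 0.1693.
D_1 = 11.5481
D_2 = 12.9223
D_3 = 14.4601
Terminal value at t=3: TV = D_4/(r−g) = 14.8664/(0.1693−0.0281) = 105.2860
P₀ = 11.5481/(1+0.1693)^1 + 12.9223/(1+0.1693)^2 + 14.4601/(1+0.1693)^3 + 105.2860/(1+0.1693)^3 = 94.2276

€94.23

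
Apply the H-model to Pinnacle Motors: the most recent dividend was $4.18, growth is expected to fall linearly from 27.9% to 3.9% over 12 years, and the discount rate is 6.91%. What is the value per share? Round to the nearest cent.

$344.26

H-model: P₀ = D₀[(1+g_L) + H(g_S−g_L)]/(r−g_L), with H = 12/2 = 6.
P₀ = 4.18 × [(1+0.039) + 6×(0.279−0.039)] / (0.0691−0.039)
   = 4.18 × 2.4790 / 0.0301 = 344.2598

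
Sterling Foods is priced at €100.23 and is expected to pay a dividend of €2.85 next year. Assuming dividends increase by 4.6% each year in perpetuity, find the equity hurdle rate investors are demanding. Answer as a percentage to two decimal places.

Rearranging the constant-growth DDM: r = D₁/P₀ + g.
r = 2.8500 / 100.23 + 0.046 = 0.02843 + 0.046 = 0.07443

7.44%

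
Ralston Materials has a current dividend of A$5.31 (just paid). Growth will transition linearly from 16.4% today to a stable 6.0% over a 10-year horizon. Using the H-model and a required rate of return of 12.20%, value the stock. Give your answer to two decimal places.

A$135.32

H-model: P₀ = D₀[(1+g_L) + H(g_S−g_L)]/(r−g_L), with H = 10/2 = 5.
P₀ = 5.31 × [(1+0.06) + 5×(0.164−0.06)] / (0.122−0.06)
   = 5.31 × 1.5800 / 0.062 = 135.3194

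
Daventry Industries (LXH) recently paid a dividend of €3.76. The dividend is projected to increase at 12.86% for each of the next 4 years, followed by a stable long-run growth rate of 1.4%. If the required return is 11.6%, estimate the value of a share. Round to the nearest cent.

Two-stage DDM. Project D₁…D_4 at 0.1286, terminal growth 0.014, discount at r = 0.116.
D_1 = 4.2435
D_2 = 4.7893
D_3 = 5.4052
D_4 = 6.1003
Terminal value at t=4: TV = D_5/(r−g) = 6.1857/(0.116−0.014) = 60.6437
P₀ = 4.2435/(1+0.116)^1 + 4.7893/(1+0.116)^2 + 5.4052/(1+0.116)^3 + 6.1003/(1+0.116)^4 + 60.6437/(1+0.116)^4 = 54.5650

€54.57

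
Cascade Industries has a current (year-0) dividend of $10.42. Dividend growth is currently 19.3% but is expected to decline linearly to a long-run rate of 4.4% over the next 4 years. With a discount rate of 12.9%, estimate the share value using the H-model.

$164.51

H-model: P₀ = D₀[(1+g_L) + H(g_S−g_L)]/(r−g_L), with H = 4/2 = 2.
P₀ = 10.42 × [(1+0.044) + 2×(0.193−0.044)] / (0.129−0.044)
   = 10.42 × 1.3420 / 0.085 = 164.5134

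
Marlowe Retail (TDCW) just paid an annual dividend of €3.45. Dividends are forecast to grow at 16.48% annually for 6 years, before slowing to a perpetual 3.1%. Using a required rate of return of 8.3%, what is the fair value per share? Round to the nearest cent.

Two-stage DDM. Project D₁…D_6 at 0.1648, terminal growth 0.031, discount at r = 0.083.
D_1 = 4.0186
D_2 = 4.6808
D_3 = 5.4522
D_4 = 6.3507
D_5 = 7.3973
D_6 = 8.6164
Terminal value at t=6: TV = D_7/(r−g) = 8.8835/(0.083−0.031) = 170.8373
P₀ = 4.0186/(1+0.083)^1 + 4.6808/(1+0.083)^2 + 5.4522/(1+0.083)^3 + 6.3507/(1+0.083)^4 + 7.3973/(1+0.083)^5 + 8.6164/(1+0.083)^6 + 170.8373/(1+0.083)^6 = 132.7950

€132.80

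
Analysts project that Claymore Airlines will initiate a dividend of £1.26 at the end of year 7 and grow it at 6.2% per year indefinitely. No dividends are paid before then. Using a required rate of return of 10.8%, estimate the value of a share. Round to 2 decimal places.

£14.80

Deferred-dividend DDM. At t=6 the remaining stream is a growing perpetuity with first payment D_7 = 1.26.
V_6 = D_7/(r−g) = 1.26/(0.108−0.062) = 27.3913
P₀ = V_6/(1+r)^6 = 27.3913/(1+0.108)^6 = 14.8038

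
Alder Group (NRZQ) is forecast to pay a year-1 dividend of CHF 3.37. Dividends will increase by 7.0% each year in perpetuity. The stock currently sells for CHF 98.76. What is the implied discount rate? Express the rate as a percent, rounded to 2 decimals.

Rearranging the constant-growth DDM: r = D₁/P₀ + g.
r = 3.3700 / 98.76 + 0.07 = 0.03412 + 0.07 = 0.10412

10.41%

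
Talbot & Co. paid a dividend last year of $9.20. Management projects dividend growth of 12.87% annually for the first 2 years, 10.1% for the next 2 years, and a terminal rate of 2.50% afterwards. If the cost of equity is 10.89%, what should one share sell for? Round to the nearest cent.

Three-stage DDM. Project D₁…D_4; terminal Gordon value at t=4 with g = 0.025; discount at r = 0.1089.
D_1 = 10.3840
D_2 = 11.7205
D_3 = 12.9042
D_4 = 14.2076
TV_4 = 14.5627/(0.1089−0.025) = 173.5727
P₀ = Σ Dₜ/(1+r)ᵗ + TV_4/(1+r)^4 = 152.5475

$152.55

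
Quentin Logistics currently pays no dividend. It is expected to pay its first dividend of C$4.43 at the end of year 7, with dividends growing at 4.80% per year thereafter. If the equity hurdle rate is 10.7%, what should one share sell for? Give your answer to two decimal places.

Deferred-dividend DDM. At t=6 the remaining stream is a growing perpetuity with first payment D_7 = 4.43.
V_6 = D_7/(r−g) = 4.43/(0.107−0.048) = 75.0847
P₀ = V_6/(1+r)^6 = 75.0847/(1+0.107)^6 = 40.8005

C$40.80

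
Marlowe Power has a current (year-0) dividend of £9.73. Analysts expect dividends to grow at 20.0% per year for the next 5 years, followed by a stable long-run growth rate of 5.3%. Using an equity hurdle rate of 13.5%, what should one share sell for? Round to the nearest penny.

£222.74

Two-stage DDM. Project D₁…D_5 at 0.2, terminal growth 0.053, discount at r = 0.135.
D_1 = 11.6760
D_2 = 14.0112
D_3 = 16.8134
D_4 = 20.1761
D_5 = 24.2114
Terminal value at t=5: TV = D_6/(r−g) = 25.4946/(0.135−0.053) = 310.9092
P₀ = 11.6760/(1+0.135)^1 + 14.0112/(1+0.135)^2 + 16.8134/(1+0.135)^3 + 20.1761/(1+0.135)^4 + 24.2114/(1+0.135)^5 + 310.9092/(1+0.135)^5 = 222.7394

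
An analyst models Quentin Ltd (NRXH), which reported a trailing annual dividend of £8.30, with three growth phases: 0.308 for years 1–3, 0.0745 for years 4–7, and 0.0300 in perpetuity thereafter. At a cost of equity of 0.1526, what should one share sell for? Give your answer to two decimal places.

£150.05

Three-stage DDM. Project D₁…D_7; terminal Gordon value at t=7 with g = 0.03; discount at r = 0.1526.
D_1 = 10.8564
D_2 = 14.2002
D_3 = 18.5738
D_4 = 19.9576
D_5 = 21.4444
D_6 = 23.0420
D_7 = 24.7587
TV_7 = 25.5014/(0.1526−0.03) = 208.0050
P₀ = Σ Dₜ/(1+r)ᵗ + TV_7/(1+r)^7 = 150.0480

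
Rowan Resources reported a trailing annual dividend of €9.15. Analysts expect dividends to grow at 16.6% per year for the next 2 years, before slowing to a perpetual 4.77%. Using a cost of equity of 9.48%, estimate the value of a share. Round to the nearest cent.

€250.99

Two-stage DDM. Project D₁…D_2 at 0.166, terminal growth 0.0477, discount at r = 0.0948.
D_1 = 10.6689
D_2 = 12.4399
Terminal value at t=2: TV = D_3/(r−g) = 13.0333/(0.0948−0.0477) = 276.7160
P₀ = 10.6689/(1+0.0948)^1 + 12.4399/(1+0.0948)^2 + 276.7160/(1+0.0948)^2 = 250.9924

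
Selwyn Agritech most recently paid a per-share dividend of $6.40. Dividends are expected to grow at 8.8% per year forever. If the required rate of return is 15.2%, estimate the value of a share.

$108.80

Gordon growth model: P₀ = D₁/(r − g). D₁ = 6.40 × (1 + 0.088) = 6.9632.
P₀ = 6.9632 / (0.152 − 0.088) = 6.9632 / 0.064 = 108.8000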